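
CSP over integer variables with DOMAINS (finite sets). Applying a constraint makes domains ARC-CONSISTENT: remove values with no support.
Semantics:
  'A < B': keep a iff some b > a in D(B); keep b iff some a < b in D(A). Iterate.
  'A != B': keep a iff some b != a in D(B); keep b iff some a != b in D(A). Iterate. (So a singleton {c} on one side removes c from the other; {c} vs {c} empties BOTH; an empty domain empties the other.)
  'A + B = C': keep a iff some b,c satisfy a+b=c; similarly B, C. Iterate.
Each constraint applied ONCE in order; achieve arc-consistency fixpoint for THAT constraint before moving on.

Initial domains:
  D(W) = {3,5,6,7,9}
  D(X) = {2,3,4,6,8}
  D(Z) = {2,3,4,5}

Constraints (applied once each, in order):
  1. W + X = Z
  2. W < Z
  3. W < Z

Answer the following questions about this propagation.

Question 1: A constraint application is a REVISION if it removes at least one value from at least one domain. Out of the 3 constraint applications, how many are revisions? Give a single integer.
Constraint 1 (W + X = Z) on D(W)={3,5,6,7,9} D(X)={2,3,4,6,8} D(Z)={2,3,4,5}: W {3,5,6,7,9}->{3}; X {2,3,4,6,8}->{2}; Z {2,3,4,5}->{5} => REVISION
Constraint 2 (W < Z) on D(W)={3} D(Z)={5}: no change => not a revision
Constraint 3 (W < Z) on D(W)={3} D(Z)={5}: no change => not a revision
Total revisions = 1

Answer: 1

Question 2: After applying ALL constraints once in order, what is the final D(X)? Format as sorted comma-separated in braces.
Constraint 1 (W + X = Z) on D(W)={3,5,6,7,9} D(X)={2,3,4,6,8} D(Z)={2,3,4,5}: W {3,5,6,7,9}->{3}; X {2,3,4,6,8}->{2}; Z {2,3,4,5}->{5}
Constraint 2 (W < Z) on D(W)={3} D(Z)={5}: no change
Constraint 3 (W < Z) on D(W)={3} D(Z)={5}: no change
So after all 3 constraints: D(X) = {2}

Answer: {2}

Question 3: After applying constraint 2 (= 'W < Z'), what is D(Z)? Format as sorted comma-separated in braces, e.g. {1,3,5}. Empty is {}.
Answer: {5}

Derivation:
Constraint 1 (W + X = Z) on D(W)={3,5,6,7,9} D(X)={2,3,4,6,8} D(Z)={2,3,4,5}: W {3,5,6,7,9}->{3}; X {2,3,4,6,8}->{2}; Z {2,3,4,5}->{5}
Constraint 2 (W < Z) on D(W)={3} D(Z)={5}: no change
So after constraint 2: D(Z) = {5}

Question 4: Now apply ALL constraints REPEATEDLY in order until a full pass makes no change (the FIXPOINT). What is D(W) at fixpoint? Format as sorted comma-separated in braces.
Answer: {3}

Derivation:
pass 0 (initial): D(W)={3,5,6,7,9}
pass 1: W {3,5,6,7,9}->{3}; X {2,3,4,6,8}->{2}; Z {2,3,4,5}->{5}
pass 2: no change
Fixpoint after 2 passes: D(W) = {3}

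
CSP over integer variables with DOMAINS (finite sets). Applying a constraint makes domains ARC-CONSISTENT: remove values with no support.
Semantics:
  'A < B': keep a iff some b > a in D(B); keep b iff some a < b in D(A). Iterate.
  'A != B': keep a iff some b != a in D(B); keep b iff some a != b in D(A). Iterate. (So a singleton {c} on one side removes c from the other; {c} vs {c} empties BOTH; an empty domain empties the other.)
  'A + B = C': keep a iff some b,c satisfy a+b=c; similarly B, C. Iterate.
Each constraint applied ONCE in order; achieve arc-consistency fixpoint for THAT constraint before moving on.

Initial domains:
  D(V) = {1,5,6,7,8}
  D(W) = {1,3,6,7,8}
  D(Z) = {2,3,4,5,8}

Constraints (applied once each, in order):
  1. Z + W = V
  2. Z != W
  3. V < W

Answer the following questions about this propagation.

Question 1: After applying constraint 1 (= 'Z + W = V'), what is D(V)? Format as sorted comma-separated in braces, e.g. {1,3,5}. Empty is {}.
Answer: {5,6,7,8}

Derivation:
Constraint 1 (Z + W = V) on D(Z)={2,3,4,5,8} D(W)={1,3,6,7,8} D(V)={1,5,6,7,8}: Z {2,3,4,5,8}->{2,3,4,5}; W {1,3,6,7,8}->{1,3,6}; V {1,5,6,7,8}->{5,6,7,8}
So after constraint 1: D(V) = {5,6,7,8}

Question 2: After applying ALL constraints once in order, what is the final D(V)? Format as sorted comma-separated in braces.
Answer: {5}

Derivation:
Constraint 1 (Z + W = V) on D(Z)={2,3,4,5,8} D(W)={1,3,6,7,8} D(V)={1,5,6,7,8}: Z {2,3,4,5,8}->{2,3,4,5}; W {1,3,6,7,8}->{1,3,6}; V {1,5,6,7,8}->{5,6,7,8}
Constraint 2 (Z != W) on D(Z)={2,3,4,5} D(W)={1,3,6}: no change
Constraint 3 (V < W) on D(V)={5,6,7,8} D(W)={1,3,6}: V {5,6,7,8}->{5}; W {1,3,6}->{6}
So after all 3 constraints: D(V) = {5}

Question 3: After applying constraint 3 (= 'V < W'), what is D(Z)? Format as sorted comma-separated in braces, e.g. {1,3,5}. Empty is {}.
Constraint 1 (Z + W = V) on D(Z)={2,3,4,5,8} D(W)={1,3,6,7,8} D(V)={1,5,6,7,8}: Z {2,3,4,5,8}->{2,3,4,5}; W {1,3,6,7,8}->{1,3,6}; V {1,5,6,7,8}->{5,6,7,8}
Constraint 2 (Z != W) on D(Z)={2,3,4,5} D(W)={1,3,6}: no change
Constraint 3 (V < W) on D(V)={5,6,7,8} D(W)={1,3,6}: V {5,6,7,8}->{5}; W {1,3,6}->{6}
So after constraint 3: D(Z) = {2,3,4,5}

Answer: {2,3,4,5}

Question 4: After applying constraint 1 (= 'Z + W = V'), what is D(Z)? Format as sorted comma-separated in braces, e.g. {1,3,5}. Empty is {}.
Answer: {2,3,4,5}

Derivation:
Constraint 1 (Z + W = V) on D(Z)={2,3,4,5,8} D(W)={1,3,6,7,8} D(V)={1,5,6,7,8}: Z {2,3,4,5,8}->{2,3,4,5}; W {1,3,6,7,8}->{1,3,6}; V {1,5,6,7,8}->{5,6,7,8}
So after constraint 1: D(Z) = {2,3,4,5}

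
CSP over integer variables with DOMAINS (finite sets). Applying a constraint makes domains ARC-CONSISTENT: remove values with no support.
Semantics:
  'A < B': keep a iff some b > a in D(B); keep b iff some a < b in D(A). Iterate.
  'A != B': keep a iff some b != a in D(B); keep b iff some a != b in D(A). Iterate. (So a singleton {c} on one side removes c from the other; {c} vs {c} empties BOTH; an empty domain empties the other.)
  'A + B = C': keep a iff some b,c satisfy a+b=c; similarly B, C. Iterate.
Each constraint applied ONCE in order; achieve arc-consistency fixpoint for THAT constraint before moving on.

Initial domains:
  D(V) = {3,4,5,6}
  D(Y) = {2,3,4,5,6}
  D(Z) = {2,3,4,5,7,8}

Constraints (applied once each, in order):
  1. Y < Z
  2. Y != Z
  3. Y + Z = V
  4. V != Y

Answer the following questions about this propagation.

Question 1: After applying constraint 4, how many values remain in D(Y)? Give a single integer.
Answer: 2

Derivation:
Constraint 1 (Y < Z) on D(Y)={2,3,4,5,6} D(Z)={2,3,4,5,7,8}: Z {2,3,4,5,7,8}->{3,4,5,7,8}
Constraint 2 (Y != Z) on D(Y)={2,3,4,5,6} D(Z)={3,4,5,7,8}: no change
Constraint 3 (Y + Z = V) on D(Y)={2,3,4,5,6} D(Z)={3,4,5,7,8} D(V)={3,4,5,6}: Y {2,3,4,5,6}->{2,3}; Z {3,4,5,7,8}->{3,4}; V {3,4,5,6}->{5,6}
Constraint 4 (V != Y) on D(V)={5,6} D(Y)={2,3}: no change
So after constraint 4: D(Y)={2,3}, size = 2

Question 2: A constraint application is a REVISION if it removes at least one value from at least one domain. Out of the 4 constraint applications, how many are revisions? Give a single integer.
Answer: 2

Derivation:
Constraint 1 (Y < Z) on D(Y)={2,3,4,5,6} D(Z)={2,3,4,5,7,8}: Z {2,3,4,5,7,8}->{3,4,5,7,8} => REVISION
Constraint 2 (Y != Z) on D(Y)={2,3,4,5,6} D(Z)={3,4,5,7,8}: no change => not a revision
Constraint 3 (Y + Z = V) on D(Y)={2,3,4,5,6} D(Z)={3,4,5,7,8} D(V)={3,4,5,6}: Y {2,3,4,5,6}->{2,3}; Z {3,4,5,7,8}->{3,4}; V {3,4,5,6}->{5,6} => REVISION
Constraint 4 (V != Y) on D(V)={5,6} D(Y)={2,3}: no change => not a revision
Total revisions = 2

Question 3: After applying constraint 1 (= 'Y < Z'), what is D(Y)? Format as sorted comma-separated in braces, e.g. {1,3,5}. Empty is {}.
Answer: {2,3,4,5,6}

Derivation:
Constraint 1 (Y < Z) on D(Y)={2,3,4,5,6} D(Z)={2,3,4,5,7,8}: Z {2,3,4,5,7,8}->{3,4,5,7,8}
So after constraint 1: D(Y) = {2,3,4,5,6}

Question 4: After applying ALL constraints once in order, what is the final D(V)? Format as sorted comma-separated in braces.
Answer: {5,6}

Derivation:
Constraint 1 (Y < Z) on D(Y)={2,3,4,5,6} D(Z)={2,3,4,5,7,8}: Z {2,3,4,5,7,8}->{3,4,5,7,8}
Constraint 2 (Y != Z) on D(Y)={2,3,4,5,6} D(Z)={3,4,5,7,8}: no change
Constraint 3 (Y + Z = V) on D(Y)={2,3,4,5,6} D(Z)={3,4,5,7,8} D(V)={3,4,5,6}: Y {2,3,4,5,6}->{2,3}; Z {3,4,5,7,8}->{3,4}; V {3,4,5,6}->{5,6}
Constraint 4 (V != Y) on D(V)={5,6} D(Y)={2,3}: no change
So after all 4 constraints: D(V) = {5,6}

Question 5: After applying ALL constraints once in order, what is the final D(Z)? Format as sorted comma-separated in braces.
Constraint 1 (Y < Z) on D(Y)={2,3,4,5,6} D(Z)={2,3,4,5,7,8}: Z {2,3,4,5,7,8}->{3,4,5,7,8}
Constraint 2 (Y != Z) on D(Y)={2,3,4,5,6} D(Z)={3,4,5,7,8}: no change
Constraint 3 (Y + Z = V) on D(Y)={2,3,4,5,6} D(Z)={3,4,5,7,8} D(V)={3,4,5,6}: Y {2,3,4,5,6}->{2,3}; Z {3,4,5,7,8}->{3,4}; V {3,4,5,6}->{5,6}
Constraint 4 (V != Y) on D(V)={5,6} D(Y)={2,3}: no change
So after all 4 constraints: D(Z) = {3,4}

Answer: {3,4}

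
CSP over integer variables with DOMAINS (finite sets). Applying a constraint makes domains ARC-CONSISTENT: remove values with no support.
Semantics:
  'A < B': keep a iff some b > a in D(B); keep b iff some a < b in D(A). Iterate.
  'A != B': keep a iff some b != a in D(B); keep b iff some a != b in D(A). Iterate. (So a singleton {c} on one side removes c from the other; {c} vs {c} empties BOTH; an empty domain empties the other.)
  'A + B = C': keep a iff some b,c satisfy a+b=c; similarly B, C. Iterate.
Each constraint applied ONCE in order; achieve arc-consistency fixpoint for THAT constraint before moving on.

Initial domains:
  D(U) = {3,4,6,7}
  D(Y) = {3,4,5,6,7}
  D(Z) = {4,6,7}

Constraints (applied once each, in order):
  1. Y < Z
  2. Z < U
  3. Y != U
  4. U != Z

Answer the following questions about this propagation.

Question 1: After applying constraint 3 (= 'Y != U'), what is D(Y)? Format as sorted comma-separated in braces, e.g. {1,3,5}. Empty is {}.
Constraint 1 (Y < Z) on D(Y)={3,4,5,6,7} D(Z)={4,6,7}: Y {3,4,5,6,7}->{3,4,5,6}
Constraint 2 (Z < U) on D(Z)={4,6,7} D(U)={3,4,6,7}: Z {4,6,7}->{4,6}; U {3,4,6,7}->{6,7}
Constraint 3 (Y != U) on D(Y)={3,4,5,6} D(U)={6,7}: no change
So after constraint 3: D(Y) = {3,4,5,6}

Answer: {3,4,5,6}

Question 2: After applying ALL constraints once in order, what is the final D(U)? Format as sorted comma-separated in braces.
Answer: {6,7}

Derivation:
Constraint 1 (Y < Z) on D(Y)={3,4,5,6,7} D(Z)={4,6,7}: Y {3,4,5,6,7}->{3,4,5,6}
Constraint 2 (Z < U) on D(Z)={4,6,7} D(U)={3,4,6,7}: Z {4,6,7}->{4,6}; U {3,4,6,7}->{6,7}
Constraint 3 (Y != U) on D(Y)={3,4,5,6} D(U)={6,7}: no change
Constraint 4 (U != Z) on D(U)={6,7} D(Z)={4,6}: no change
So after all 4 constraints: D(U) = {6,7}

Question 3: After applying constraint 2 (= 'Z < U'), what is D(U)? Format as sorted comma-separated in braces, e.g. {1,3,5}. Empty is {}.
Constraint 1 (Y < Z) on D(Y)={3,4,5,6,7} D(Z)={4,6,7}: Y {3,4,5,6,7}->{3,4,5,6}
Constraint 2 (Z < U) on D(Z)={4,6,7} D(U)={3,4,6,7}: Z {4,6,7}->{4,6}; U {3,4,6,7}->{6,7}
So after constraint 2: D(U) = {6,7}

Answer: {6,7}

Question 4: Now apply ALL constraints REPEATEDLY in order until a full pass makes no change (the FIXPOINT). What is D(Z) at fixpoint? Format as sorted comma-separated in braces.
Answer: {4,6}

Derivation:
pass 0 (initial): D(Z)={4,6,7}
pass 1: U {3,4,6,7}->{6,7}; Y {3,4,5,6,7}->{3,4,5,6}; Z {4,6,7}->{4,6}
pass 2: Y {3,4,5,6}->{3,4,5}
pass 3: no change
Fixpoint after 3 passes: D(Z) = {4,6}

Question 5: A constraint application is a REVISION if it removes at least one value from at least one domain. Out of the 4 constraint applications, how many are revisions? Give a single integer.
Answer: 2

Derivation:
Constraint 1 (Y < Z) on D(Y)={3,4,5,6,7} D(Z)={4,6,7}: Y {3,4,5,6,7}->{3,4,5,6} => REVISION
Constraint 2 (Z < U) on D(Z)={4,6,7} D(U)={3,4,6,7}: Z {4,6,7}->{4,6}; U {3,4,6,7}->{6,7} => REVISION
Constraint 3 (Y != U) on D(Y)={3,4,5,6} D(U)={6,7}: no change => not a revision
Constraint 4 (U != Z) on D(U)={6,7} D(Z)={4,6}: no change => not a revision
Total revisions = 2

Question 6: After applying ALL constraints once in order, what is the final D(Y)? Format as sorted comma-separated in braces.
Constraint 1 (Y < Z) on D(Y)={3,4,5,6,7} D(Z)={4,6,7}: Y {3,4,5,6,7}->{3,4,5,6}
Constraint 2 (Z < U) on D(Z)={4,6,7} D(U)={3,4,6,7}: Z {4,6,7}->{4,6}; U {3,4,6,7}->{6,7}
Constraint 3 (Y != U) on D(Y)={3,4,5,6} D(U)={6,7}: no change
Constraint 4 (U != Z) on D(U)={6,7} D(Z)={4,6}: no change
So after all 4 constraints: D(Y) = {3,4,5,6}

Answer: {3,4,5,6}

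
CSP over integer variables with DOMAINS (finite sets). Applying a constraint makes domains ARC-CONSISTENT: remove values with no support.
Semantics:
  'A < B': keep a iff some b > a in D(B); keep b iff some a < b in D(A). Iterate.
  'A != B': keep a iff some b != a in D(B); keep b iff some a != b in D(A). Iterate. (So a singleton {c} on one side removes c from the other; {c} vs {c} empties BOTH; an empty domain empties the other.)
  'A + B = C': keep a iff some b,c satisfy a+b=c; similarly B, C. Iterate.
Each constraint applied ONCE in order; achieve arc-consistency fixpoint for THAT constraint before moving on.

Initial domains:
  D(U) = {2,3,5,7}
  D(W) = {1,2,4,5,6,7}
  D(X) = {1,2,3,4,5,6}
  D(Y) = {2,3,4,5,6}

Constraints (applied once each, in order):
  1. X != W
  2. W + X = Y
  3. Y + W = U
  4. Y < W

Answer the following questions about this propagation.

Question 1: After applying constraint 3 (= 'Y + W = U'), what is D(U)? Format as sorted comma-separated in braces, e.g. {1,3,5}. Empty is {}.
Constraint 1 (X != W) on D(X)={1,2,3,4,5,6} D(W)={1,2,4,5,6,7}: no change
Constraint 2 (W + X = Y) on D(W)={1,2,4,5,6,7} D(X)={1,2,3,4,5,6} D(Y)={2,3,4,5,6}: W {1,2,4,5,6,7}->{1,2,4,5}; X {1,2,3,4,5,6}->{1,2,3,4,5}
Constraint 3 (Y + W = U) on D(Y)={2,3,4,5,6} D(W)={1,2,4,5} D(U)={2,3,5,7}: U {2,3,5,7}->{3,5,7}
So after constraint 3: D(U) = {3,5,7}

Answer: {3,5,7}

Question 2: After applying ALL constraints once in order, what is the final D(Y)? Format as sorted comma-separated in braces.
Answer: {2,3,4}

Derivation:
Constraint 1 (X != W) on D(X)={1,2,3,4,5,6} D(W)={1,2,4,5,6,7}: no change
Constraint 2 (W + X = Y) on D(W)={1,2,4,5,6,7} D(X)={1,2,3,4,5,6} D(Y)={2,3,4,5,6}: W {1,2,4,5,6,7}->{1,2,4,5}; X {1,2,3,4,5,6}->{1,2,3,4,5}
Constraint 3 (Y + W = U) on D(Y)={2,3,4,5,6} D(W)={1,2,4,5} D(U)={2,3,5,7}: U {2,3,5,7}->{3,5,7}
Constraint 4 (Y < W) on D(Y)={2,3,4,5,6} D(W)={1,2,4,5}: Y {2,3,4,5,6}->{2,3,4}; W {1,2,4,5}->{4,5}
So after all 4 constraints: D(Y) = {2,3,4}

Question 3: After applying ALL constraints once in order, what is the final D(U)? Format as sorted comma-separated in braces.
Answer: {3,5,7}

Derivation:
Constraint 1 (X != W) on D(X)={1,2,3,4,5,6} D(W)={1,2,4,5,6,7}: no change
Constraint 2 (W + X = Y) on D(W)={1,2,4,5,6,7} D(X)={1,2,3,4,5,6} D(Y)={2,3,4,5,6}: W {1,2,4,5,6,7}->{1,2,4,5}; X {1,2,3,4,5,6}->{1,2,3,4,5}
Constraint 3 (Y + W = U) on D(Y)={2,3,4,5,6} D(W)={1,2,4,5} D(U)={2,3,5,7}: U {2,3,5,7}->{3,5,7}
Constraint 4 (Y < W) on D(Y)={2,3,4,5,6} D(W)={1,2,4,5}: Y {2,3,4,5,6}->{2,3,4}; W {1,2,4,5}->{4,5}
So after all 4 constraints: D(U) = {3,5,7}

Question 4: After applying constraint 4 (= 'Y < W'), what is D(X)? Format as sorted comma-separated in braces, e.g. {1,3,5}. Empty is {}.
Answer: {1,2,3,4,5}

Derivation:
Constraint 1 (X != W) on D(X)={1,2,3,4,5,6} D(W)={1,2,4,5,6,7}: no change
Constraint 2 (W + X = Y) on D(W)={1,2,4,5,6,7} D(X)={1,2,3,4,5,6} D(Y)={2,3,4,5,6}: W {1,2,4,5,6,7}->{1,2,4,5}; X {1,2,3,4,5,6}->{1,2,3,4,5}
Constraint 3 (Y + W = U) on D(Y)={2,3,4,5,6} D(W)={1,2,4,5} D(U)={2,3,5,7}: U {2,3,5,7}->{3,5,7}
Constraint 4 (Y < W) on D(Y)={2,3,4,5,6} D(W)={1,2,4,5}: Y {2,3,4,5,6}->{2,3,4}; W {1,2,4,5}->{4,5}
So after constraint 4: D(X) = {1,2,3,4,5}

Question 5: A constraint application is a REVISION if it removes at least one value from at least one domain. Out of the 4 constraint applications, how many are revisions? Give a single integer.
Answer: 3

Derivation:
Constraint 1 (X != W) on D(X)={1,2,3,4,5,6} D(W)={1,2,4,5,6,7}: no change => not a revision
Constraint 2 (W + X = Y) on D(W)={1,2,4,5,6,7} D(X)={1,2,3,4,5,6} D(Y)={2,3,4,5,6}: W {1,2,4,5,6,7}->{1,2,4,5}; X {1,2,3,4,5,6}->{1,2,3,4,5} => REVISION
Constraint 3 (Y + W = U) on D(Y)={2,3,4,5,6} D(W)={1,2,4,5} D(U)={2,3,5,7}: U {2,3,5,7}->{3,5,7} => REVISION
Constraint 4 (Y < W) on D(Y)={2,3,4,5,6} D(W)={1,2,4,5}: Y {2,3,4,5,6}->{2,3,4}; W {1,2,4,5}->{4,5} => REVISION
Total revisions = 3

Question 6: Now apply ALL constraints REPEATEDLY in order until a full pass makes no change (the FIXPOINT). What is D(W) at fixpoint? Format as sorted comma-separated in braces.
Answer: {}

Derivation:
pass 0 (initial): D(W)={1,2,4,5,6,7}
pass 1: U {2,3,5,7}->{3,5,7}; W {1,2,4,5,6,7}->{4,5}; X {1,2,3,4,5,6}->{1,2,3,4,5}; Y {2,3,4,5,6}->{2,3,4}
pass 2: U {3,5,7}->{}; W {4,5}->{}; X {1,2,3,4,5}->{}; Y {2,3,4}->{}
pass 3: no change
Fixpoint after 3 passes: D(W) = {}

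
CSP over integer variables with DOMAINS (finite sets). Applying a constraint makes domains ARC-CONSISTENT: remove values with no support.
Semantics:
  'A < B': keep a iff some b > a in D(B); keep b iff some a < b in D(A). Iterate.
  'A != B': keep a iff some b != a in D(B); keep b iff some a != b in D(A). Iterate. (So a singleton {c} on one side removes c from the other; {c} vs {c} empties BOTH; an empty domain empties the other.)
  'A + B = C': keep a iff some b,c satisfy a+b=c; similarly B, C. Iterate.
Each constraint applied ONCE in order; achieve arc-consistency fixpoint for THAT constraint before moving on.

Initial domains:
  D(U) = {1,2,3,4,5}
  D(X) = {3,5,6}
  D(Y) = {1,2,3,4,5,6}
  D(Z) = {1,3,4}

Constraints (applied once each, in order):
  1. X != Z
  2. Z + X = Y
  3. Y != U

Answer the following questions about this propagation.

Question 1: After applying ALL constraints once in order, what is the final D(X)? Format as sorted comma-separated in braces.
Constraint 1 (X != Z) on D(X)={3,5,6} D(Z)={1,3,4}: no change
Constraint 2 (Z + X = Y) on D(Z)={1,3,4} D(X)={3,5,6} D(Y)={1,2,3,4,5,6}: Z {1,3,4}->{1,3}; X {3,5,6}->{3,5}; Y {1,2,3,4,5,6}->{4,6}
Constraint 3 (Y != U) on D(Y)={4,6} D(U)={1,2,3,4,5}: no change
So after all 3 constraints: D(X) = {3,5}

Answer: {3,5}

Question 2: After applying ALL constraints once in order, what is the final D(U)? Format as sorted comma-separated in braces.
Constraint 1 (X != Z) on D(X)={3,5,6} D(Z)={1,3,4}: no change
Constraint 2 (Z + X = Y) on D(Z)={1,3,4} D(X)={3,5,6} D(Y)={1,2,3,4,5,6}: Z {1,3,4}->{1,3}; X {3,5,6}->{3,5}; Y {1,2,3,4,5,6}->{4,6}
Constraint 3 (Y != U) on D(Y)={4,6} D(U)={1,2,3,4,5}: no change
So after all 3 constraints: D(U) = {1,2,3,4,5}

Answer: {1,2,3,4,5}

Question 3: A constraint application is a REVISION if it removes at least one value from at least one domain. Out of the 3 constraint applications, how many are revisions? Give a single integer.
Constraint 1 (X != Z) on D(X)={3,5,6} D(Z)={1,3,4}: no change => not a revision
Constraint 2 (Z + X = Y) on D(Z)={1,3,4} D(X)={3,5,6} D(Y)={1,2,3,4,5,6}: Z {1,3,4}->{1,3}; X {3,5,6}->{3,5}; Y {1,2,3,4,5,6}->{4,6} => REVISION
Constraint 3 (Y != U) on D(Y)={4,6} D(U)={1,2,3,4,5}: no change => not a revision
Total revisions = 1

Answer: 1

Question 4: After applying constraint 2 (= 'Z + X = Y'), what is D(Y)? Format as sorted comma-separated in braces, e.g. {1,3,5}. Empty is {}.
Answer: {4,6}

Derivation:
Constraint 1 (X != Z) on D(X)={3,5,6} D(Z)={1,3,4}: no change
Constraint 2 (Z + X = Y) on D(Z)={1,3,4} D(X)={3,5,6} D(Y)={1,2,3,4,5,6}: Z {1,3,4}->{1,3}; X {3,5,6}->{3,5}; Y {1,2,3,4,5,6}->{4,6}
So after constraint 2: D(Y) = {4,6}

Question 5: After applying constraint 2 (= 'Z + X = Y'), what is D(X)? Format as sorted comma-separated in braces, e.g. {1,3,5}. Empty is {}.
Constraint 1 (X != Z) on D(X)={3,5,6} D(Z)={1,3,4}: no change
Constraint 2 (Z + X = Y) on D(Z)={1,3,4} D(X)={3,5,6} D(Y)={1,2,3,4,5,6}: Z {1,3,4}->{1,3}; X {3,5,6}->{3,5}; Y {1,2,3,4,5,6}->{4,6}
So after constraint 2: D(X) = {3,5}

Answer: {3,5}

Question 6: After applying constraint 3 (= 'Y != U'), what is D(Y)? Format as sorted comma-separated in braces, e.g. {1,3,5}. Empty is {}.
Constraint 1 (X != Z) on D(X)={3,5,6} D(Z)={1,3,4}: no change
Constraint 2 (Z + X = Y) on D(Z)={1,3,4} D(X)={3,5,6} D(Y)={1,2,3,4,5,6}: Z {1,3,4}->{1,3}; X {3,5,6}->{3,5}; Y {1,2,3,4,5,6}->{4,6}
Constraint 3 (Y != U) on D(Y)={4,6} D(U)={1,2,3,4,5}: no change
So after constraint 3: D(Y) = {4,6}

Answer: {4,6}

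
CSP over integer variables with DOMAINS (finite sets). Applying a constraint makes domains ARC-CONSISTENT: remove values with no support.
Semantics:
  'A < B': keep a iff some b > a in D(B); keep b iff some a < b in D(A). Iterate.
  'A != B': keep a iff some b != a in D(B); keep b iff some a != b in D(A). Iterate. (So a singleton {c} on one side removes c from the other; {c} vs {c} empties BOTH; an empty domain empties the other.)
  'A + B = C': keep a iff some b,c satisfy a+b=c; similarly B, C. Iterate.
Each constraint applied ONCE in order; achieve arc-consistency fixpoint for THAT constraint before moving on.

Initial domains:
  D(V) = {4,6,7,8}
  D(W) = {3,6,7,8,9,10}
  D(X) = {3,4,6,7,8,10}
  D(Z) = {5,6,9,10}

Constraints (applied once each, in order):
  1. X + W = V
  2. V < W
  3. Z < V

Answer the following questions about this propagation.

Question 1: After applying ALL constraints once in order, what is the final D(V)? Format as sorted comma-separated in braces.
Answer: {}

Derivation:
Constraint 1 (X + W = V) on D(X)={3,4,6,7,8,10} D(W)={3,6,7,8,9,10} D(V)={4,6,7,8}: X {3,4,6,7,8,10}->{3,4}; W {3,6,7,8,9,10}->{3}; V {4,6,7,8}->{6,7}
Constraint 2 (V < W) on D(V)={6,7} D(W)={3}: V {6,7}->{}; W {3}->{}
Constraint 3 (Z < V) on D(Z)={5,6,9,10} D(V)={}: Z {5,6,9,10}->{}
So after all 3 constraints: D(V) = {}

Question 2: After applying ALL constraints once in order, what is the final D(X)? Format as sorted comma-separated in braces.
Answer: {3,4}

Derivation:
Constraint 1 (X + W = V) on D(X)={3,4,6,7,8,10} D(W)={3,6,7,8,9,10} D(V)={4,6,7,8}: X {3,4,6,7,8,10}->{3,4}; W {3,6,7,8,9,10}->{3}; V {4,6,7,8}->{6,7}
Constraint 2 (V < W) on D(V)={6,7} D(W)={3}: V {6,7}->{}; W {3}->{}
Constraint 3 (Z < V) on D(Z)={5,6,9,10} D(V)={}: Z {5,6,9,10}->{}
So after all 3 constraints: D(X) = {3,4}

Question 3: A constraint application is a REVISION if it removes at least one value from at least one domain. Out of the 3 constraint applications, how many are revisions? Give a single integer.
Answer: 3

Derivation:
Constraint 1 (X + W = V) on D(X)={3,4,6,7,8,10} D(W)={3,6,7,8,9,10} D(V)={4,6,7,8}: X {3,4,6,7,8,10}->{3,4}; W {3,6,7,8,9,10}->{3}; V {4,6,7,8}->{6,7} => REVISION
Constraint 2 (V < W) on D(V)={6,7} D(W)={3}: V {6,7}->{}; W {3}->{} => REVISION
Constraint 3 (Z < V) on D(Z)={5,6,9,10} D(V)={}: Z {5,6,9,10}->{} => REVISION
Total revisions = 3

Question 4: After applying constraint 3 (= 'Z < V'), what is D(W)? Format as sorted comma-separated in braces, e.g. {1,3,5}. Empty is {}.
Answer: {}

Derivation:
Constraint 1 (X + W = V) on D(X)={3,4,6,7,8,10} D(W)={3,6,7,8,9,10} D(V)={4,6,7,8}: X {3,4,6,7,8,10}->{3,4}; W {3,6,7,8,9,10}->{3}; V {4,6,7,8}->{6,7}
Constraint 2 (V < W) on D(V)={6,7} D(W)={3}: V {6,7}->{}; W {3}->{}
Constraint 3 (Z < V) on D(Z)={5,6,9,10} D(V)={}: Z {5,6,9,10}->{}
So after constraint 3: D(W) = {}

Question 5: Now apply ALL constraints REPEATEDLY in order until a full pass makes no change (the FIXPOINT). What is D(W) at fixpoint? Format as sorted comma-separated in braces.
Answer: {}

Derivation:
pass 0 (initial): D(W)={3,6,7,8,9,10}
pass 1: V {4,6,7,8}->{}; W {3,6,7,8,9,10}->{}; X {3,4,6,7,8,10}->{3,4}; Z {5,6,9,10}->{}
pass 2: X {3,4}->{}
pass 3: no change
Fixpoint after 3 passes: D(W) = {}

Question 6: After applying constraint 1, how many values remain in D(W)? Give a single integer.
Answer: 1

Derivation:
Constraint 1 (X + W = V) on D(X)={3,4,6,7,8,10} D(W)={3,6,7,8,9,10} D(V)={4,6,7,8}: X {3,4,6,7,8,10}->{3,4}; W {3,6,7,8,9,10}->{3}; V {4,6,7,8}->{6,7}
So after constraint 1: D(W)={3}, size = 1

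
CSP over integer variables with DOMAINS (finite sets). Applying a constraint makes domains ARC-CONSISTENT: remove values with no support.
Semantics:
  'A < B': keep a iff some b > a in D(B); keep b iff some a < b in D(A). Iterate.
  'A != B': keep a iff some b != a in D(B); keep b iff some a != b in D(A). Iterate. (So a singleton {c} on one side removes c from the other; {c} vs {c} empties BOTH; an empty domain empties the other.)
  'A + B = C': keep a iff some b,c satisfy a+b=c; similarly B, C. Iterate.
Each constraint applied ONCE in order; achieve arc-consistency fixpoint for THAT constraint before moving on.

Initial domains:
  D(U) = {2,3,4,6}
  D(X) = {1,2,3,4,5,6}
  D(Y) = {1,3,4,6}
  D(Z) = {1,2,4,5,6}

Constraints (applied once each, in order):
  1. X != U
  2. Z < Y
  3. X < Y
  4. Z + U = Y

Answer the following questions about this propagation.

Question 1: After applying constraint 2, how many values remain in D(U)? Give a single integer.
Constraint 1 (X != U) on D(X)={1,2,3,4,5,6} D(U)={2,3,4,6}: no change
Constraint 2 (Z < Y) on D(Z)={1,2,4,5,6} D(Y)={1,3,4,6}: Z {1,2,4,5,6}->{1,2,4,5}; Y {1,3,4,6}->{3,4,6}
So after constraint 2: D(U)={2,3,4,6}, size = 4

Answer: 4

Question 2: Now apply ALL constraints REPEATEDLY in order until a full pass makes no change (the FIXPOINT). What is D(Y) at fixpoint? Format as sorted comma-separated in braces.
Answer: {3,4,6}

Derivation:
pass 0 (initial): D(Y)={1,3,4,6}
pass 1: U {2,3,4,6}->{2,3,4}; X {1,2,3,4,5,6}->{1,2,3,4,5}; Y {1,3,4,6}->{3,4,6}; Z {1,2,4,5,6}->{1,2,4}
pass 2: no change
Fixpoint after 2 passes: D(Y) = {3,4,6}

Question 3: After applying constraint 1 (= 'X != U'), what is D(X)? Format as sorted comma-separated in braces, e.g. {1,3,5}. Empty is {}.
Answer: {1,2,3,4,5,6}

Derivation:
Constraint 1 (X != U) on D(X)={1,2,3,4,5,6} D(U)={2,3,4,6}: no change
So after constraint 1: D(X) = {1,2,3,4,5,6}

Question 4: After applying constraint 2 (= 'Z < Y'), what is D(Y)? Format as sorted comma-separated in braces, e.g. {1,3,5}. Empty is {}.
Constraint 1 (X != U) on D(X)={1,2,3,4,5,6} D(U)={2,3,4,6}: no change
Constraint 2 (Z < Y) on D(Z)={1,2,4,5,6} D(Y)={1,3,4,6}: Z {1,2,4,5,6}->{1,2,4,5}; Y {1,3,4,6}->{3,4,6}
So after constraint 2: D(Y) = {3,4,6}

Answer: {3,4,6}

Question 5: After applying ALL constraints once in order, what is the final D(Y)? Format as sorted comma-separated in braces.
Answer: {3,4,6}

Derivation:
Constraint 1 (X != U) on D(X)={1,2,3,4,5,6} D(U)={2,3,4,6}: no change
Constraint 2 (Z < Y) on D(Z)={1,2,4,5,6} D(Y)={1,3,4,6}: Z {1,2,4,5,6}->{1,2,4,5}; Y {1,3,4,6}->{3,4,6}
Constraint 3 (X < Y) on D(X)={1,2,3,4,5,6} D(Y)={3,4,6}: X {1,2,3,4,5,6}->{1,2,3,4,5}
Constraint 4 (Z + U = Y) on D(Z)={1,2,4,5} D(U)={2,3,4,6} D(Y)={3,4,6}: Z {1,2,4,5}->{1,2,4}; U {2,3,4,6}->{2,3,4}
So after all 4 constraints: D(Y) = {3,4,6}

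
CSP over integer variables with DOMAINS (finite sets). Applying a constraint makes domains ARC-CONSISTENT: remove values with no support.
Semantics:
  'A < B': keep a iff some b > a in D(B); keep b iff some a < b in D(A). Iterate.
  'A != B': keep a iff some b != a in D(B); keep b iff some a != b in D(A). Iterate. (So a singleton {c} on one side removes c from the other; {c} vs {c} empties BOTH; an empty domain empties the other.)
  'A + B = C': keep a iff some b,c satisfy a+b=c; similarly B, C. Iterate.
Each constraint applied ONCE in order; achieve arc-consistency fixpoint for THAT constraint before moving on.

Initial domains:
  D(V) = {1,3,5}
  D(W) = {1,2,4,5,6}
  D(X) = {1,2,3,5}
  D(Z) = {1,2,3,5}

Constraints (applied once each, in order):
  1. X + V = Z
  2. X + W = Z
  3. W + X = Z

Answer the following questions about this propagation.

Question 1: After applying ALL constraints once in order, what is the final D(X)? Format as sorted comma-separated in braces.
Answer: {1,2}

Derivation:
Constraint 1 (X + V = Z) on D(X)={1,2,3,5} D(V)={1,3,5} D(Z)={1,2,3,5}: X {1,2,3,5}->{1,2}; V {1,3,5}->{1,3}; Z {1,2,3,5}->{2,3,5}
Constraint 2 (X + W = Z) on D(X)={1,2} D(W)={1,2,4,5,6} D(Z)={2,3,5}: W {1,2,4,5,6}->{1,2,4}
Constraint 3 (W + X = Z) on D(W)={1,2,4} D(X)={1,2} D(Z)={2,3,5}: no change
So after all 3 constraints: D(X) = {1,2}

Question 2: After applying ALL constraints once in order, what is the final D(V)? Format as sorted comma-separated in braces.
Constraint 1 (X + V = Z) on D(X)={1,2,3,5} D(V)={1,3,5} D(Z)={1,2,3,5}: X {1,2,3,5}->{1,2}; V {1,3,5}->{1,3}; Z {1,2,3,5}->{2,3,5}
Constraint 2 (X + W = Z) on D(X)={1,2} D(W)={1,2,4,5,6} D(Z)={2,3,5}: W {1,2,4,5,6}->{1,2,4}
Constraint 3 (W + X = Z) on D(W)={1,2,4} D(X)={1,2} D(Z)={2,3,5}: no change
So after all 3 constraints: D(V) = {1,3}

Answer: {1,3}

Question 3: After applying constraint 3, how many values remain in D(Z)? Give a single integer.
Constraint 1 (X + V = Z) on D(X)={1,2,3,5} D(V)={1,3,5} D(Z)={1,2,3,5}: X {1,2,3,5}->{1,2}; V {1,3,5}->{1,3}; Z {1,2,3,5}->{2,3,5}
Constraint 2 (X + W = Z) on D(X)={1,2} D(W)={1,2,4,5,6} D(Z)={2,3,5}: W {1,2,4,5,6}->{1,2,4}
Constraint 3 (W + X = Z) on D(W)={1,2,4} D(X)={1,2} D(Z)={2,3,5}: no change
So after constraint 3: D(Z)={2,3,5}, size = 3

Answer: 3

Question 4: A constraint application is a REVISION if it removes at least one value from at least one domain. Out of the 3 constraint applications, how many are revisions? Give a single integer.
Answer: 2

Derivation:
Constraint 1 (X + V = Z) on D(X)={1,2,3,5} D(V)={1,3,5} D(Z)={1,2,3,5}: X {1,2,3,5}->{1,2}; V {1,3,5}->{1,3}; Z {1,2,3,5}->{2,3,5} => REVISION
Constraint 2 (X + W = Z) on D(X)={1,2} D(W)={1,2,4,5,6} D(Z)={2,3,5}: W {1,2,4,5,6}->{1,2,4} => REVISION
Constraint 3 (W + X = Z) on D(W)={1,2,4} D(X)={1,2} D(Z)={2,3,5}: no change => not a revision
Total revisions = 2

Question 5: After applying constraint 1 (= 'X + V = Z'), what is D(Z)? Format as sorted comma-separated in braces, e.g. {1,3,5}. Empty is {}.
Constraint 1 (X + V = Z) on D(X)={1,2,3,5} D(V)={1,3,5} D(Z)={1,2,3,5}: X {1,2,3,5}->{1,2}; V {1,3,5}->{1,3}; Z {1,2,3,5}->{2,3,5}
So after constraint 1: D(Z) = {2,3,5}

Answer: {2,3,5}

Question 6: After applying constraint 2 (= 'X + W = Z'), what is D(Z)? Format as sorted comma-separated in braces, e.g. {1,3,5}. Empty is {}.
Constraint 1 (X + V = Z) on D(X)={1,2,3,5} D(V)={1,3,5} D(Z)={1,2,3,5}: X {1,2,3,5}->{1,2}; V {1,3,5}->{1,3}; Z {1,2,3,5}->{2,3,5}
Constraint 2 (X + W = Z) on D(X)={1,2} D(W)={1,2,4,5,6} D(Z)={2,3,5}: W {1,2,4,5,6}->{1,2,4}
So after constraint 2: D(Z) = {2,3,5}

Answer: {2,3,5}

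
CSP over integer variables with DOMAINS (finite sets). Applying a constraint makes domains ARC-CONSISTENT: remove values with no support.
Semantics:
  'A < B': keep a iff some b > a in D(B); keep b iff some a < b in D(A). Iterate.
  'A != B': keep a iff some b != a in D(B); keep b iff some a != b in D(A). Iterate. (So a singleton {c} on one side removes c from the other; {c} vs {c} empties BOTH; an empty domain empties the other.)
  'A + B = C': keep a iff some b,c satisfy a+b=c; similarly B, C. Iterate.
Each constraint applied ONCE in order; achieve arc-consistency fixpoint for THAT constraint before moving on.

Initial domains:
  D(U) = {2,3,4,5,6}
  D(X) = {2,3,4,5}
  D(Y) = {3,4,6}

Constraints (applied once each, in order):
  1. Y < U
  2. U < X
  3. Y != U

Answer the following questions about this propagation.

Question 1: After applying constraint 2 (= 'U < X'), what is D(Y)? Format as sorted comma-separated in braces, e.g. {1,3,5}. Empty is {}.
Answer: {3,4}

Derivation:
Constraint 1 (Y < U) on D(Y)={3,4,6} D(U)={2,3,4,5,6}: Y {3,4,6}->{3,4}; U {2,3,4,5,6}->{4,5,6}
Constraint 2 (U < X) on D(U)={4,5,6} D(X)={2,3,4,5}: U {4,5,6}->{4}; X {2,3,4,5}->{5}
So after constraint 2: D(Y) = {3,4}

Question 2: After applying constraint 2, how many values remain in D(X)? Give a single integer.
Answer: 1

Derivation:
Constraint 1 (Y < U) on D(Y)={3,4,6} D(U)={2,3,4,5,6}: Y {3,4,6}->{3,4}; U {2,3,4,5,6}->{4,5,6}
Constraint 2 (U < X) on D(U)={4,5,6} D(X)={2,3,4,5}: U {4,5,6}->{4}; X {2,3,4,5}->{5}
So after constraint 2: D(X)={5}, size = 1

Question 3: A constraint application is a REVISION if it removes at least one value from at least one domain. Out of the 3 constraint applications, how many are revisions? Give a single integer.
Constraint 1 (Y < U) on D(Y)={3,4,6} D(U)={2,3,4,5,6}: Y {3,4,6}->{3,4}; U {2,3,4,5,6}->{4,5,6} => REVISION
Constraint 2 (U < X) on D(U)={4,5,6} D(X)={2,3,4,5}: U {4,5,6}->{4}; X {2,3,4,5}->{5} => REVISION
Constraint 3 (Y != U) on D(Y)={3,4} D(U)={4}: Y {3,4}->{3} => REVISION
Total revisions = 3

Answer: 3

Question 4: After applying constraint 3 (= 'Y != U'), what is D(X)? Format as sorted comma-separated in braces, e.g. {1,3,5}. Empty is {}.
Constraint 1 (Y < U) on D(Y)={3,4,6} D(U)={2,3,4,5,6}: Y {3,4,6}->{3,4}; U {2,3,4,5,6}->{4,5,6}
Constraint 2 (U < X) on D(U)={4,5,6} D(X)={2,3,4,5}: U {4,5,6}->{4}; X {2,3,4,5}->{5}
Constraint 3 (Y != U) on D(Y)={3,4} D(U)={4}: Y {3,4}->{3}
So after constraint 3: D(X) = {5}

Answer: {5}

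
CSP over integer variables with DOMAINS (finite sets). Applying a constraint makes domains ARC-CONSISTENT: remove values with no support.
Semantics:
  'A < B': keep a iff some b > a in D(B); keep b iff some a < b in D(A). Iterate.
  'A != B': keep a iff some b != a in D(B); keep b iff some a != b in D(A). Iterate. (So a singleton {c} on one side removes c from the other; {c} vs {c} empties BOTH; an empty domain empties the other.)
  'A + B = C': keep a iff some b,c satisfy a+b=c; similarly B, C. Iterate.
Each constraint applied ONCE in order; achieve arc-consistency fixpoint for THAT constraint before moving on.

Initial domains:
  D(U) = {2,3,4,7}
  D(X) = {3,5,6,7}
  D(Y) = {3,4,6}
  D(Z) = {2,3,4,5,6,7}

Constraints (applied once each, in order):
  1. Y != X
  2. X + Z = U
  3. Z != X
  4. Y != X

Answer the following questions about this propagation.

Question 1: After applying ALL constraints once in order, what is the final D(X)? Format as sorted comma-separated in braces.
Answer: {3,5}

Derivation:
Constraint 1 (Y != X) on D(Y)={3,4,6} D(X)={3,5,6,7}: no change
Constraint 2 (X + Z = U) on D(X)={3,5,6,7} D(Z)={2,3,4,5,6,7} D(U)={2,3,4,7}: X {3,5,6,7}->{3,5}; Z {2,3,4,5,6,7}->{2,4}; U {2,3,4,7}->{7}
Constraint 3 (Z != X) on D(Z)={2,4} D(X)={3,5}: no change
Constraint 4 (Y != X) on D(Y)={3,4,6} D(X)={3,5}: no change
So after all 4 constraints: D(X) = {3,5}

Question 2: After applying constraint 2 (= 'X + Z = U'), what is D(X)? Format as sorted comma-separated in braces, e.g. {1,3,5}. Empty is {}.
Answer: {3,5}

Derivation:
Constraint 1 (Y != X) on D(Y)={3,4,6} D(X)={3,5,6,7}: no change
Constraint 2 (X + Z = U) on D(X)={3,5,6,7} D(Z)={2,3,4,5,6,7} D(U)={2,3,4,7}: X {3,5,6,7}->{3,5}; Z {2,3,4,5,6,7}->{2,4}; U {2,3,4,7}->{7}
So after constraint 2: D(X) = {3,5}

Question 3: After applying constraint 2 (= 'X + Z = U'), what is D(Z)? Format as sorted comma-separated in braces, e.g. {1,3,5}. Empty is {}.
Answer: {2,4}

Derivation:
Constraint 1 (Y != X) on D(Y)={3,4,6} D(X)={3,5,6,7}: no change
Constraint 2 (X + Z = U) on D(X)={3,5,6,7} D(Z)={2,3,4,5,6,7} D(U)={2,3,4,7}: X {3,5,6,7}->{3,5}; Z {2,3,4,5,6,7}->{2,4}; U {2,3,4,7}->{7}
So after constraint 2: D(Z) = {2,4}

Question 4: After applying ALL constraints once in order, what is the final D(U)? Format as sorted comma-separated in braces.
Answer: {7}

Derivation:
Constraint 1 (Y != X) on D(Y)={3,4,6} D(X)={3,5,6,7}: no change
Constraint 2 (X + Z = U) on D(X)={3,5,6,7} D(Z)={2,3,4,5,6,7} D(U)={2,3,4,7}: X {3,5,6,7}->{3,5}; Z {2,3,4,5,6,7}->{2,4}; U {2,3,4,7}->{7}
Constraint 3 (Z != X) on D(Z)={2,4} D(X)={3,5}: no change
Constraint 4 (Y != X) on D(Y)={3,4,6} D(X)={3,5}: no change
So after all 4 constraints: D(U) = {7}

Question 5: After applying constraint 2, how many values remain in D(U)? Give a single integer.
Constraint 1 (Y != X) on D(Y)={3,4,6} D(X)={3,5,6,7}: no change
Constraint 2 (X + Z = U) on D(X)={3,5,6,7} D(Z)={2,3,4,5,6,7} D(U)={2,3,4,7}: X {3,5,6,7}->{3,5}; Z {2,3,4,5,6,7}->{2,4}; U {2,3,4,7}->{7}
So after constraint 2: D(U)={7}, size = 1

Answer: 1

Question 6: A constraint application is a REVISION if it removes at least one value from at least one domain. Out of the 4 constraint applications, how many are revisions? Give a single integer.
Answer: 1

Derivation:
Constraint 1 (Y != X) on D(Y)={3,4,6} D(X)={3,5,6,7}: no change => not a revision
Constraint 2 (X + Z = U) on D(X)={3,5,6,7} D(Z)={2,3,4,5,6,7} D(U)={2,3,4,7}: X {3,5,6,7}->{3,5}; Z {2,3,4,5,6,7}->{2,4}; U {2,3,4,7}->{7} => REVISION
Constraint 3 (Z != X) on D(Z)={2,4} D(X)={3,5}: no change => not a revision
Constraint 4 (Y != X) on D(Y)={3,4,6} D(X)={3,5}: no change => not a revision
Total revisions = 1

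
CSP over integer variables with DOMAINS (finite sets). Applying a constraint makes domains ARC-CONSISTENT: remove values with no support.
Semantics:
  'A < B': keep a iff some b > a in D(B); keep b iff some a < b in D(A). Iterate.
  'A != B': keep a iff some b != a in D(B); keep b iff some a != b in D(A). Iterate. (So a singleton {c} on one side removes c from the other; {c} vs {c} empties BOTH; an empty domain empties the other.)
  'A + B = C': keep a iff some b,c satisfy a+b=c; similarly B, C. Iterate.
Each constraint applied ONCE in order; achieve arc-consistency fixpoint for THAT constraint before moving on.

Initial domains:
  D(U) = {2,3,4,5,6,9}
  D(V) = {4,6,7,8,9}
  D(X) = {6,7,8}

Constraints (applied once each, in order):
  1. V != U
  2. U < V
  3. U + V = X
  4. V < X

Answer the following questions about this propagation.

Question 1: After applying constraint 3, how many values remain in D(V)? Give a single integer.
Constraint 1 (V != U) on D(V)={4,6,7,8,9} D(U)={2,3,4,5,6,9}: no change
Constraint 2 (U < V) on D(U)={2,3,4,5,6,9} D(V)={4,6,7,8,9}: U {2,3,4,5,6,9}->{2,3,4,5,6}
Constraint 3 (U + V = X) on D(U)={2,3,4,5,6} D(V)={4,6,7,8,9} D(X)={6,7,8}: U {2,3,4,5,6}->{2,3,4}; V {4,6,7,8,9}->{4,6}
So after constraint 3: D(V)={4,6}, size = 2

Answer: 2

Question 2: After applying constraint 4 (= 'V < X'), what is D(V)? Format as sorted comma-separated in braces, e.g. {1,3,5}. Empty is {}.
Constraint 1 (V != U) on D(V)={4,6,7,8,9} D(U)={2,3,4,5,6,9}: no change
Constraint 2 (U < V) on D(U)={2,3,4,5,6,9} D(V)={4,6,7,8,9}: U {2,3,4,5,6,9}->{2,3,4,5,6}
Constraint 3 (U + V = X) on D(U)={2,3,4,5,6} D(V)={4,6,7,8,9} D(X)={6,7,8}: U {2,3,4,5,6}->{2,3,4}; V {4,6,7,8,9}->{4,6}
Constraint 4 (V < X) on D(V)={4,6} D(X)={6,7,8}: no change
So after constraint 4: D(V) = {4,6}

Answer: {4,6}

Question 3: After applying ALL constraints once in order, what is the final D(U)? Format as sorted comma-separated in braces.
Constraint 1 (V != U) on D(V)={4,6,7,8,9} D(U)={2,3,4,5,6,9}: no change
Constraint 2 (U < V) on D(U)={2,3,4,5,6,9} D(V)={4,6,7,8,9}: U {2,3,4,5,6,9}->{2,3,4,5,6}
Constraint 3 (U + V = X) on D(U)={2,3,4,5,6} D(V)={4,6,7,8,9} D(X)={6,7,8}: U {2,3,4,5,6}->{2,3,4}; V {4,6,7,8,9}->{4,6}
Constraint 4 (V < X) on D(V)={4,6} D(X)={6,7,8}: no change
So after all 4 constraints: D(U) = {2,3,4}

Answer: {2,3,4}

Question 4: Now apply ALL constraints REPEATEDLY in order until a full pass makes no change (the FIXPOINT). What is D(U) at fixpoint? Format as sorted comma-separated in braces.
pass 0 (initial): D(U)={2,3,4,5,6,9}
pass 1: U {2,3,4,5,6,9}->{2,3,4}; V {4,6,7,8,9}->{4,6}
pass 2: no change
Fixpoint after 2 passes: D(U) = {2,3,4}

Answer: {2,3,4}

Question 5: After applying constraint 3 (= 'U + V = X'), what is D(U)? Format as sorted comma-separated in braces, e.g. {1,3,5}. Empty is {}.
Answer: {2,3,4}

Derivation:
Constraint 1 (V != U) on D(V)={4,6,7,8,9} D(U)={2,3,4,5,6,9}: no change
Constraint 2 (U < V) on D(U)={2,3,4,5,6,9} D(V)={4,6,7,8,9}: U {2,3,4,5,6,9}->{2,3,4,5,6}
Constraint 3 (U + V = X) on D(U)={2,3,4,5,6} D(V)={4,6,7,8,9} D(X)={6,7,8}: U {2,3,4,5,6}->{2,3,4}; V {4,6,7,8,9}->{4,6}
So after constraint 3: D(U) = {2,3,4}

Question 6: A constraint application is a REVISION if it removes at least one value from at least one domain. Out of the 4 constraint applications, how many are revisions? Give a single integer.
Constraint 1 (V != U) on D(V)={4,6,7,8,9} D(U)={2,3,4,5,6,9}: no change => not a revision
Constraint 2 (U < V) on D(U)={2,3,4,5,6,9} D(V)={4,6,7,8,9}: U {2,3,4,5,6,9}->{2,3,4,5,6} => REVISION
Constraint 3 (U + V = X) on D(U)={2,3,4,5,6} D(V)={4,6,7,8,9} D(X)={6,7,8}: U {2,3,4,5,6}->{2,3,4}; V {4,6,7,8,9}->{4,6} => REVISION
Constraint 4 (V < X) on D(V)={4,6} D(X)={6,7,8}: no change => not a revision
Total revisions = 2

Answer: 2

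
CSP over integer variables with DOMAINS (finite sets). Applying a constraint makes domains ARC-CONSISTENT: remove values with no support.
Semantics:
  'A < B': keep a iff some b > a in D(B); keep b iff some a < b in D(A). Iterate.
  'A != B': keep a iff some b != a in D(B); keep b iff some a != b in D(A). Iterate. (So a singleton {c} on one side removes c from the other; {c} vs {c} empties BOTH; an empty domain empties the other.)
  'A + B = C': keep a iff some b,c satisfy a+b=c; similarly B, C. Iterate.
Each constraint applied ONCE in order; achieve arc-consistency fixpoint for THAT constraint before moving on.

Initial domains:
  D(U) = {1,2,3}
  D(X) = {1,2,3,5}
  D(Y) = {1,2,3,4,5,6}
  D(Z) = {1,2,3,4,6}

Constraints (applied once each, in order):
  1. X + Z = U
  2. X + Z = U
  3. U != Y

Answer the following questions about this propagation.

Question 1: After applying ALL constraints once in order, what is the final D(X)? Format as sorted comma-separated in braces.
Answer: {1,2}

Derivation:
Constraint 1 (X + Z = U) on D(X)={1,2,3,5} D(Z)={1,2,3,4,6} D(U)={1,2,3}: X {1,2,3,5}->{1,2}; Z {1,2,3,4,6}->{1,2}; U {1,2,3}->{2,3}
Constraint 2 (X + Z = U) on D(X)={1,2} D(Z)={1,2} D(U)={2,3}: no change
Constraint 3 (U != Y) on D(U)={2,3} D(Y)={1,2,3,4,5,6}: no change
So after all 3 constraints: D(X) = {1,2}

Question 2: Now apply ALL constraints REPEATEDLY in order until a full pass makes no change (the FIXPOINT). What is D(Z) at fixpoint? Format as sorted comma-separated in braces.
pass 0 (initial): D(Z)={1,2,3,4,6}
pass 1: U {1,2,3}->{2,3}; X {1,2,3,5}->{1,2}; Z {1,2,3,4,6}->{1,2}
pass 2: no change
Fixpoint after 2 passes: D(Z) = {1,2}

Answer: {1,2}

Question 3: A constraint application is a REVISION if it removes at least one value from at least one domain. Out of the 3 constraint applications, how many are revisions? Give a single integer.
Constraint 1 (X + Z = U) on D(X)={1,2,3,5} D(Z)={1,2,3,4,6} D(U)={1,2,3}: X {1,2,3,5}->{1,2}; Z {1,2,3,4,6}->{1,2}; U {1,2,3}->{2,3} => REVISION
Constraint 2 (X + Z = U) on D(X)={1,2} D(Z)={1,2} D(U)={2,3}: no change => not a revision
Constraint 3 (U != Y) on D(U)={2,3} D(Y)={1,2,3,4,5,6}: no change => not a revision
Total revisions = 1

Answer: 1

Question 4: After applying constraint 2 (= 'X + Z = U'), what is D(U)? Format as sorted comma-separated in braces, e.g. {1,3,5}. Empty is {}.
Answer: {2,3}

Derivation:
Constraint 1 (X + Z = U) on D(X)={1,2,3,5} D(Z)={1,2,3,4,6} D(U)={1,2,3}: X {1,2,3,5}->{1,2}; Z {1,2,3,4,6}->{1,2}; U {1,2,3}->{2,3}
Constraint 2 (X + Z = U) on D(X)={1,2} D(Z)={1,2} D(U)={2,3}: no change
So after constraint 2: D(U) = {2,3}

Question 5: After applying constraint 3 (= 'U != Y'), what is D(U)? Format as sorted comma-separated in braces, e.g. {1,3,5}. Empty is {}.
Answer: {2,3}

Derivation:
Constraint 1 (X + Z = U) on D(X)={1,2,3,5} D(Z)={1,2,3,4,6} D(U)={1,2,3}: X {1,2,3,5}->{1,2}; Z {1,2,3,4,6}->{1,2}; U {1,2,3}->{2,3}
Constraint 2 (X + Z = U) on D(X)={1,2} D(Z)={1,2} D(U)={2,3}: no change
Constraint 3 (U != Y) on D(U)={2,3} D(Y)={1,2,3,4,5,6}: no change
So after constraint 3: D(U) = {2,3}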